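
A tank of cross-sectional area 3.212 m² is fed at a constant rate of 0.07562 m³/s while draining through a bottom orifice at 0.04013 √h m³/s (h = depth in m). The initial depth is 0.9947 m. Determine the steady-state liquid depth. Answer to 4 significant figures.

A dh/dt = Q_in − 0.04013 √h. Steady state requires inflow = outflow:
Q_in = 0.04013 √h_ss ⇒ √h_ss = 0.07562/0.04013 = 1.88438.
h_ss = 1.88438² = 3.55087 m. (Since h₀ = 0.9947 m < h_ss, the level will rise toward this value.)

3.551 m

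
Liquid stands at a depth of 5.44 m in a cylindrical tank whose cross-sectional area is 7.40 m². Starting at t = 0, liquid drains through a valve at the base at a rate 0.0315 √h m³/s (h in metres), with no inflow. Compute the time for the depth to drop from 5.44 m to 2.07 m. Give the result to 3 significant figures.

A dh/dt = −Q_out = −0.0315 √h.
This is separable: 2 d(√h)/dt = −0.0315/A, so √h = √h₀ − (0.0315/(2A)) t.
t = 2A(√h₀ − √h)/0.0315 = 2·7.40·(√5.44 − √2.07)/0.0315
  = 14.800 × (2.3324 − 1.4387) / 0.0315 = 419.86 s.

420 s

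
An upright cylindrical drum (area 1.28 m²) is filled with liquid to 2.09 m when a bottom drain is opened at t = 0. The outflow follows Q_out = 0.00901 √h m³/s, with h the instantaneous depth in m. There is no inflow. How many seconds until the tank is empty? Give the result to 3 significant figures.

Volume balance on the tank: A dh/dt = −0.00901 √h.
This is separable: 2 d(√h)/dt = −0.00901/A, so √h = √h₀ − (0.00901/(2A)) t.
Tank is empty when √h = 0: t_empty = 2A√h₀/0.00901.
t_empty = 2·1.28·√2.09/0.00901 = 2.5600·1.4457/0.00901 = 410.76 s.

411 s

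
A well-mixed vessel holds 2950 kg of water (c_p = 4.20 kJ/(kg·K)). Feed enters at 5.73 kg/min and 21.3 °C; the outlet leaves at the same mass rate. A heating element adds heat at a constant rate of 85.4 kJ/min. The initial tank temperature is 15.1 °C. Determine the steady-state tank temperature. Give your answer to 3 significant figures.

24.8 °C

Heat balance on the well-mixed liquid: M c_p dT/dt = ṁ c_p (T_in − T) + 85.4.
At steady state dT/dt = 0 ⇒ T_ss = T_in + Q̇/(ṁ c_p) = 21.3 + 85.4/(5.73·4.20) = 24.849 °C.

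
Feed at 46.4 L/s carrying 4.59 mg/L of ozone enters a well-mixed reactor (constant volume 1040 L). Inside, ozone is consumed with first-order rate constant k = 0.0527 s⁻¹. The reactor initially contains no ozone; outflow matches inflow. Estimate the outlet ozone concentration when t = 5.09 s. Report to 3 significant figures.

0.822 mg/L

Accumulation = in − out − consumed: V dC/dt = Q C_in − Q C − k V C.
dC/dt = (Q/V) C_in − (Q/V + k) C; effective rate a = Q/V + k = 0.044615 + 0.0527 = 0.097315 s⁻¹.
C_ss = Q C_in/(Q + kV) = 2.1043 mg/L; C(t) = C_ss + (C₀ − C_ss) e^(−a t).
C(5.09) = 2.1043 + (-2.1043)·e^(−0.097315·5.09) = 2.1043 + (-2.1043)·0.60937 = 0.82203 mg/L.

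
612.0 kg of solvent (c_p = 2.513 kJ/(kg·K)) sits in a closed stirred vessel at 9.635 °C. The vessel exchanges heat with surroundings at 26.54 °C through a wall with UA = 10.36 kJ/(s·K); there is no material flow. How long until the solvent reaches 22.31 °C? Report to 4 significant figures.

Lumped-capacitance energy balance: M c_p dT/dt = UA(T_amb − T).
τ = M c_p/UA = 148.451 s; T_ss = T_amb = 26.5400 °C.
T(t) = T_ss + (T₀ − T_ss)e^(−t/τ); set T = 22.31:
t = −τ ln[(T − T_ss)/(T₀ − T_ss)] = −148.451 · ln(0.250222) = 205.666 s.

205.7 s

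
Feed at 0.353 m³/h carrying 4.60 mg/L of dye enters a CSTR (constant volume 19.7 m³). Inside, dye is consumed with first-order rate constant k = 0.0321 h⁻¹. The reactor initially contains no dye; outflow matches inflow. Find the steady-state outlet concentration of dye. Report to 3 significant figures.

1.65 mg/L

Accumulation = in − out − consumed: V dC/dt = Q C_in − Q C − k V C.
At steady state: 0 = Q C_in − (Q + kV) C_ss, so C_ss = Q C_in/(Q + kV).
C_ss = 0.353·4.60/(0.353 + 0.0321·19.7) = 1.6238/0.98537 = 1.6479 mg/L.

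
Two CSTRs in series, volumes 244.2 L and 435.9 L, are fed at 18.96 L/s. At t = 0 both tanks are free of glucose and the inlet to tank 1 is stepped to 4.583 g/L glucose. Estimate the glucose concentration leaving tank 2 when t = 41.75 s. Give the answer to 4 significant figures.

3.116 g/L

Time constants: τᵢ = Vᵢ/Q for each well-mixed tank.
τ₁ = 244.2/18.96 = 12.8797 s; τ₂ = 435.9/18.96 = 22.9905 s.
Tank 1: C₁ = C_in(1 − e^(−t/τ₁)). Tank 2 (τ₁ ≠ τ₂): C₂ = C_in[1 − (τ₁ e^(−t/τ₁) − τ₂ e^(−t/τ₂))/(τ₁ − τ₂)].
At t = 41.75: e^(−t/τ₁) = 0.0391043, e^(−t/τ₂) = 0.162681.
C₂ = 4.583·[1 − (12.8797·0.0391043 − 22.9905·0.162681)/(-10.1108)] = 4.583·0.679900 = 3.11598 g/L.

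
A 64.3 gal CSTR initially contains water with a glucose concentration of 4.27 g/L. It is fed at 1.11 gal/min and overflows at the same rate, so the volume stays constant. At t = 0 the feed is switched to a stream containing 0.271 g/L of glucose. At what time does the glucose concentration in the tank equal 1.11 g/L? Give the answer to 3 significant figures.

90.5 min

Species balance: V dC/dt = Q(C_in − C) ⇒ τ = V/Q = 57.928 min.
C(t) = C_in + (C₀ − C_in) e^(−t/τ). Set C = 1.11 and solve for t:
e^(−t/τ) = (C − C_in)/(C₀ − C_in) = (1.11 − 0.271)/(4.27 − 0.271) = 0.20980
t = −τ ln(…) = 57.928 × 1.5616 = 90.460 min.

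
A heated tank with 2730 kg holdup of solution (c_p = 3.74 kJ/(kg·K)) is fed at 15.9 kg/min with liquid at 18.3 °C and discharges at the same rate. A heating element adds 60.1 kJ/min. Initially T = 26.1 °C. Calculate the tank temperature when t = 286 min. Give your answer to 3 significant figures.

20.6 °C

M c_p dT/dt = ṁ c_p (T_in − T) + Q̇.
τ = M/ṁ = 171.70 min; T_ss = T_in + Q̇/(ṁ c_p) = 18.3 + 60.1/(15.9·3.74) = 19.311 °C.
This is linear first-order; T(t) = T_ss + (T₀ − T_ss) e^(−t/τ).
T(286) = 19.311 + (6.7893)·e^(−286/171.70) = 19.311 + (6.7893)·0.18906 = 20.594 °C.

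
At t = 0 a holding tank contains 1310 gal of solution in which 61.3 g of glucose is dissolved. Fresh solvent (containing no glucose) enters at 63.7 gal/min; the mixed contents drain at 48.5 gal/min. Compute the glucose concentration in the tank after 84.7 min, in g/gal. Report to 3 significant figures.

0.00266 g/gal

Total volume: dV/dt = Q_in − Q_out = 15.200 gal/min, so V(t) = 1310 + 15.200 t and V(84.7) = 2597.4 gal.
Solute balance: dm/dt = 0 − Q_out C = −Q_out m/V(t).
dm/m = −Q_out dt/(V₀ + 15.200 t); integrating gives ln(m/m₀) = −(Q_out/(Q_in−Q_out)) ln(V/V₀).
m = m₀ (V₀/V)^(Q_out/(Q_in−Q_out)) = 61.3 × (1310/2597.4)^(3.1908) = 6.9011 g.
C = m/V = 6.9011/2597.4 = 0.0026569 g/gal.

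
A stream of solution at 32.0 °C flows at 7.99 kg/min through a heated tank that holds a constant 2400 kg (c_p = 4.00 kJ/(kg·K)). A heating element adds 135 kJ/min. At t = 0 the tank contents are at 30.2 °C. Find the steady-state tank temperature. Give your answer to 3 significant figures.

36.2 °C

Energy balance: M c_p dT/dt = ṁ c_p (T_in − T) + 135.
At steady state dT/dt = 0 ⇒ T_ss = T_in + Q̇/(ṁ c_p) = 32.0 + 135/(7.99·4.00) = 36.224 °C.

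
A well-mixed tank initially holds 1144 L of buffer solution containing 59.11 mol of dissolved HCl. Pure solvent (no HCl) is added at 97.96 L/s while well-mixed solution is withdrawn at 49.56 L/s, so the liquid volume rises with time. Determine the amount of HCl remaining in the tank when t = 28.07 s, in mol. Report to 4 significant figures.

26.52 mol

Let m(t) be the amount of HCl. Volume: V(t) = V₀ + (Q_in − Q_out) t = 1144 + 48.4000 t; V(28.07) = 2502.59 L.
Species balance (pure solvent in): dm/dt = −Q_out · m/V(t).
Separate: dm/m = −Q_out dt/V(t) ⇒ ln(m/m₀) = −(Q_out/(Q_in−Q_out)) ln(V/V₀).
m = m₀ (V₀/V)^(Q_out/(Q_in−Q_out)) = 59.11 × (1144/2502.59)^(1.02397) = 26.5185 mol.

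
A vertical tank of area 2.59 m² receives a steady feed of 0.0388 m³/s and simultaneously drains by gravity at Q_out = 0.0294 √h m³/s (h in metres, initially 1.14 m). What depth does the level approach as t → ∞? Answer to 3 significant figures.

1.74 m

A dh/dt = Q_in − 0.0294 √h. Steady state requires inflow = outflow:
Q_in = 0.0294 √h_ss ⇒ √h_ss = 0.0388/0.0294 = 1.3197.
h_ss = 1.3197² = 1.7417 m. (Since h₀ = 1.14 m < h_ss, the level will rise toward this value.)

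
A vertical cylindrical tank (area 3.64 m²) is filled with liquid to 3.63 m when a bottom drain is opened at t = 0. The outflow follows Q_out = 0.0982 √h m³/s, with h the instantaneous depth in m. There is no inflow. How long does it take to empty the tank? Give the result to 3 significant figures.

141 s

Accumulation of liquid (constant cross-section A): A dh/dt = −0.0982 √h.
Separate and integrate: 2(√h − √h₀) = −(0.0982/A) t.
Tank is empty when √h = 0: t_empty = 2A√h₀/0.0982.
t_empty = 2·3.64·√3.63/0.0982 = 7.2800·1.9053/0.0982 = 141.25 s.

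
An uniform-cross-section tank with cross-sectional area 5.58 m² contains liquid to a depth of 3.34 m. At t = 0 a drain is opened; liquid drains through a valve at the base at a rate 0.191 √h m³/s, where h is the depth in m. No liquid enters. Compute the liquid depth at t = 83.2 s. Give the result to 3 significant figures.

0.163 m

A dh/dt = −Q_out = −0.191 √h.
This is separable: 2 d(√h)/dt = −0.191/A, so √h = √h₀ − (0.191/(2A)) t.
√h = √3.34 − 0.191·83.2/(2·5.58) = 1.8276 − 1.4239 = 0.40362.
h = 0.40362² = 0.16291 m.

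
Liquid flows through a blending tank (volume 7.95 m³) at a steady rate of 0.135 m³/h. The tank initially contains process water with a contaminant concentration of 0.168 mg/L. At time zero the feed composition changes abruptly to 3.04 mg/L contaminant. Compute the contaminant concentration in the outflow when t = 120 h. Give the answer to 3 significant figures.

Mass balance on the solute (V constant): V dC/dt = Q(C_in − C).
Time constant τ = V/Q = 7.95/0.135 = 58.889 h.
C approaches C_in exponentially: C(t) = C_in + (C₀ − C_in) e^(−t/τ).
C(120) = 3.04 + (0.168 − 3.04)·e^(−120/58.889) = 3.04 + (-2.8720)·0.13032 = 2.6657 mg/L.

2.67 mg/L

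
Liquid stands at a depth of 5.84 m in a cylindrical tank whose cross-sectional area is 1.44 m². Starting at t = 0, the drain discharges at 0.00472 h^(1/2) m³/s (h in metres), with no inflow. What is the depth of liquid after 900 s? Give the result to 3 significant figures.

0.887 m

A dh/dt = −Q_out = −0.00472 √h.
∫ h^(−1/2) dh = −(0.00472/A) ∫ dt, giving 2√h = 2√h₀ − (0.00472/A) t.
√h = √5.84 − 0.00472·900/(2·1.44) = 2.4166 − 1.4750 = 0.94161.
h = 0.94161² = 0.88663 m.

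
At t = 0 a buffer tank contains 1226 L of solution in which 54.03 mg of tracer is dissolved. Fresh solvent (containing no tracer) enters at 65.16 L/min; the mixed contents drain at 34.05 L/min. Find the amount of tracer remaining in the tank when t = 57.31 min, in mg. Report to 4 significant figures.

20.22 mg

Let m(t) be the amount of tracer. Volume: V(t) = V₀ + (Q_in − Q_out) t = 1226 + 31.1100 t; V(57.31) = 3008.91 L.
Species balance (pure solvent in): dm/dt = −Q_out · m/V(t).
dm/m = −Q_out dt/(V₀ + 31.1100 t); integrating gives ln(m/m₀) = −(Q_out/(Q_in−Q_out)) ln(V/V₀).
m = m₀ (V₀/V)^(Q_out/(Q_in−Q_out)) = 54.03 × (1226/3008.91)^(1.09450) = 20.2240 mg.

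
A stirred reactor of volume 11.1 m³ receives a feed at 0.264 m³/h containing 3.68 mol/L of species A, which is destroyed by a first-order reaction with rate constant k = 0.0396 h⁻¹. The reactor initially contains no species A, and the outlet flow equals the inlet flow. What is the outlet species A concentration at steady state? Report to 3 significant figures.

V dC/dt = Q(C_in − C) − k V C.
At steady state: 0 = Q C_in − (Q + kV) C_ss, so C_ss = Q C_in/(Q + kV).
C_ss = 0.264·3.68/(0.264 + 0.0396·11.1) = 0.97152/0.70356 = 1.3809 mol/L.

1.38 mol/L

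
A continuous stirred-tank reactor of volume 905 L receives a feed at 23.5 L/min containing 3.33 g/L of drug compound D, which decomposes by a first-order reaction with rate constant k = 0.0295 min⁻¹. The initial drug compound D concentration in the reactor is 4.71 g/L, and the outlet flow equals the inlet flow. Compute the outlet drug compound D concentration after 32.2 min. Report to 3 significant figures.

2.09 g/L

V dC/dt = Q(C_in − C) − k V C.
This is linear with rate a = Q/V + k = 0.055467 min⁻¹.
C_ss = Q C_in/(Q + kV) = 1.5589 g/L; C(t) = C_ss + (C₀ − C_ss) e^(−a t).
C(32.2) = 1.5589 + (3.1511)·e^(−0.055467·32.2) = 1.5589 + (3.1511)·0.16762 = 2.0871 g/L.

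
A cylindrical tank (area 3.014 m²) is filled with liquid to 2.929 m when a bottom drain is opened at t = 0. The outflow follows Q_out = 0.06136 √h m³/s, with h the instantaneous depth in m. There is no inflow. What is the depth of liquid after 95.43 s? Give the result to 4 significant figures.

Volume balance on the tank: A dh/dt = −0.06136 √h.
∫ h^(−1/2) dh = −(0.06136/A) ∫ dt, giving 2√h = 2√h₀ − (0.06136/A) t.
√h = √2.929 − 0.06136·95.43/(2·3.014) = 1.71143 − 0.971398 = 0.740035.
h = 0.740035² = 0.547651 m.

0.5477 m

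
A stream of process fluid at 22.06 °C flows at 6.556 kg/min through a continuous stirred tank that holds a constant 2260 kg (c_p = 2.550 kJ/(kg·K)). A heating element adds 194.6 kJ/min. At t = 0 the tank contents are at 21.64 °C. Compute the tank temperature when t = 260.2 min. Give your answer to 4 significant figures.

28.03 °C

Energy balance: M c_p dT/dt = ṁ c_p (T_in − T) + 194.6.
τ = M/ṁ = 344.722 min; T_ss = T_in + Q̇/(ṁ c_p) = 22.06 + 194.6/(6.556·2.550) = 33.7003 °C.
T approaches T_ss exponentially: T(t) = T_ss + (T₀ − T_ss) e^(−t/τ).
T(260.2) = 33.7003 + (-12.0603)·e^(−260.2/344.722) = 33.7003 + (-12.0603)·0.470100 = 28.0307 °C.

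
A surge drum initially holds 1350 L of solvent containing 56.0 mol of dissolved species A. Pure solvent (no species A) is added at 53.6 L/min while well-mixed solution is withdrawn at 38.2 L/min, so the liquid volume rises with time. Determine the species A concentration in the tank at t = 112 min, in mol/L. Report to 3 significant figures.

0.00236 mol/L

Let m(t) be the amount of species A. Volume: V(t) = V₀ + (Q_in − Q_out) t = 1350 + 15.400 t; V(112) = 3074.8 L.
Species balance (pure solvent in): dm/dt = −Q_out · m/V(t).
dm/m = −Q_out dt/(V₀ + 15.400 t); integrating gives ln(m/m₀) = −(Q_out/(Q_in−Q_out)) ln(V/V₀).
m = m₀ (V₀/V)^(Q_out/(Q_in−Q_out)) = 56.0 × (1350/3074.8)^(2.4805) = 7.2685 mol.
C = m/V = 7.2685/3074.8 = 0.0023639 mol/L.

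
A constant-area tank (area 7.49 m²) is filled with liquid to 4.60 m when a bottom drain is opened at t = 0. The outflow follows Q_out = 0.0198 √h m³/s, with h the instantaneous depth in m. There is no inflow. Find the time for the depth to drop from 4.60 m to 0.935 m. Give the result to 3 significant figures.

891 s

With no inflow, A dh/dt = −0.0198 √h.
Separate and integrate: 2(√h − √h₀) = −(0.0198/A) t.
t = 2A(√h₀ − √h)/0.0198 = 2·7.49·(√4.60 − √0.935)/0.0198
  = 14.980 × (2.1448 − 0.96695) / 0.0198 = 891.09 s.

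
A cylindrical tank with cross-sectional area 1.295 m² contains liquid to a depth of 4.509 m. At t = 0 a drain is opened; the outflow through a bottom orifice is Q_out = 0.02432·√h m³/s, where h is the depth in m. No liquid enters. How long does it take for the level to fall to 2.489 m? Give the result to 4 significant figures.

With no inflow, A dh/dt = −0.02432 √h.
Separate and integrate: 2(√h − √h₀) = −(0.02432/A) t.
t = 2A(√h₀ − √h)/0.02432 = 2·1.295·(√4.509 − √2.489)/0.02432
  = 2.59000 × (2.12344 − 1.57766) / 0.02432 = 58.1242 s.

58.12 s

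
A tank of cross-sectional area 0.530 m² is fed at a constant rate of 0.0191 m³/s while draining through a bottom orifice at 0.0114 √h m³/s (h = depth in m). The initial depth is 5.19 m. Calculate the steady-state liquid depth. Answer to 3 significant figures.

2.81 m

Level balance: A dh/dt = 0.0191 − 0.0114 √h. Setting dh/dt = 0:
Q_in = 0.0114 √h_ss ⇒ √h_ss = 0.0191/0.0114 = 1.6754.
h_ss = 1.6754² = 2.8071 m. (Since h₀ = 5.19 m > h_ss, the level will fall toward this value.)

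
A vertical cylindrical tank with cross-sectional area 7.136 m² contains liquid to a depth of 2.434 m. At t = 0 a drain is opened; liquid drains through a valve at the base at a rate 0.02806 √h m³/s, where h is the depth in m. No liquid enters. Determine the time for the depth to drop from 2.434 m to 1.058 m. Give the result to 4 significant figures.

Unsteady balance on liquid volume: A dh/dt = −0.02806 √h.
∫ h^(−1/2) dh = −(0.02806/A) ∫ dt, giving 2√h = 2√h₀ − (0.02806/A) t.
t = 2A(√h₀ − √h)/0.02806 = 2·7.136·(√2.434 − √1.058)/0.02806
  = 14.2720 × (1.56013 − 1.02859) / 0.02806 = 270.353 s.

270.4 s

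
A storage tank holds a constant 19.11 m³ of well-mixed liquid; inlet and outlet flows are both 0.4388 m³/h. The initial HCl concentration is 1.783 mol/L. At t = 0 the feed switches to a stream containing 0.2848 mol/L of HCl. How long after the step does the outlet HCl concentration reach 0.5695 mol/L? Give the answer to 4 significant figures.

Species balance: V dC/dt = Q(C_in − C) ⇒ τ = V/Q = 43.5506 h.
C(t) = C_in + (C₀ − C_in) e^(−t/τ). Set C = 0.5695 and solve for t:
e^(−t/τ) = (C − C_in)/(C₀ − C_in) = (0.5695 − 0.2848)/(1.783 − 0.2848) = 0.190028
t = −τ ln(…) = 43.5506 × 1.66058 = 72.3194 h.

72.32 h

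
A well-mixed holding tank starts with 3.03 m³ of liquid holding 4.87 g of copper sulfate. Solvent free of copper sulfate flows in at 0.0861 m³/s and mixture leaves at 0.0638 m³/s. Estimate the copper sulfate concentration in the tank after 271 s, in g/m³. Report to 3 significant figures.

Total volume: dV/dt = Q_in − Q_out = 0.022300 m³/s, so V(t) = 3.03 + 0.022300 t and V(271) = 9.0733 m³.
Solute balance: dm/dt = 0 − Q_out C = −Q_out m/V(t).
dm/m = −Q_out dt/(V₀ + 0.022300 t); integrating gives ln(m/m₀) = −(Q_out/(Q_in−Q_out)) ln(V/V₀).
m = m₀ (V₀/V)^(Q_out/(Q_in−Q_out)) = 4.87 × (3.03/9.0733)^(2.8610) = 0.21124 g.
C = m/V = 0.21124/9.0733 = 0.023282 g/m³.

0.0233 g/m³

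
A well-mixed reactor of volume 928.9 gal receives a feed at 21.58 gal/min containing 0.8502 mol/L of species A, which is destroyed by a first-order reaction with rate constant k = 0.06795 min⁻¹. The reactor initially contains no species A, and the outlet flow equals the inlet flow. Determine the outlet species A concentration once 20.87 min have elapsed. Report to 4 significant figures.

0.1843 mol/L

V dC/dt = Q(C_in − C) − k V C.
dC/dt = (Q/V) C_in − (Q/V + k) C; effective rate a = Q/V + k = 0.0232318 + 0.06795 = 0.0911818 min⁻¹.
C_ss = Q C_in/(Q + kV) = 0.216618 mol/L; C(t) = C_ss + (C₀ − C_ss) e^(−a t).
C(20.87) = 0.216618 + (-0.216618)·e^(−0.0911818·20.87) = 0.216618 + (-0.216618)·0.149126 = 0.184315 mol/L.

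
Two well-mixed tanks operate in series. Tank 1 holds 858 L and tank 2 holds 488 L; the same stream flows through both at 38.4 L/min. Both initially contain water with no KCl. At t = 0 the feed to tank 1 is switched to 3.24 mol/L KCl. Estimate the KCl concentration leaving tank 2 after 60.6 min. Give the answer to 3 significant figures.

Each tank obeys Vᵢ dCᵢ/dt = Q(Cᵢ₋₁ − Cᵢ), so τᵢ = Vᵢ/Q.
τ₁ = 858/38.4 = 22.344 min; τ₂ = 488/38.4 = 12.708 min.
Tank 1: C₁ = C_in(1 − e^(−t/τ₁)). Tank 2 (τ₁ ≠ τ₂): C₂ = C_in[1 − (τ₁ e^(−t/τ₁) − τ₂ e^(−t/τ₂))/(τ₁ − τ₂)].
At t = 60.6: e^(−t/τ₁) = 0.066393, e^(−t/τ₂) = 0.0084929.
C₂ = 3.24·[1 − (22.344·0.066393 − 12.708·0.0084929)/(9.6354)] = 3.24·0.85724 = 2.7775 mol/L.

2.78 mol/L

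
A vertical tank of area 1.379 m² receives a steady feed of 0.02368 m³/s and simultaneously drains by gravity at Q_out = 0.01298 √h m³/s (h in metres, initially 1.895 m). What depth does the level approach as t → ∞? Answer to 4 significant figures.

Level balance: A dh/dt = 0.02368 − 0.01298 √h. Setting dh/dt = 0:
Q_in = 0.01298 √h_ss ⇒ √h_ss = 0.02368/0.01298 = 1.82435.
h_ss = 1.82435² = 3.32824 m. (Since h₀ = 1.895 m < h_ss, the level will rise toward this value.)

3.328 m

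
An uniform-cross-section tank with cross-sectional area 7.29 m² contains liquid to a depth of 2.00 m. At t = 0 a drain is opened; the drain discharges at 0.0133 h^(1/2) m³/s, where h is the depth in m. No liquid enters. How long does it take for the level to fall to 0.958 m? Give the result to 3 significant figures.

A dh/dt = −Q_out = −0.0133 √h.
This is separable: 2 d(√h)/dt = −0.0133/A, so √h = √h₀ − (0.0133/(2A)) t.
t = 2A(√h₀ − √h)/0.0133 = 2·7.29·(√2.00 − √0.958)/0.0133
  = 14.580 × (1.4142 − 0.97877) / 0.0133 = 477.35 s.

477 s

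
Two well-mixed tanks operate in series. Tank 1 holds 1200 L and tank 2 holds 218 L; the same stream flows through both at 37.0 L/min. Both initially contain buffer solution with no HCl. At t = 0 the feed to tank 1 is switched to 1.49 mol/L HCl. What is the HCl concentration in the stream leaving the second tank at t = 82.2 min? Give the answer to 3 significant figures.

Species balance on tank i: dCᵢ/dt = (Cᵢ₋₁ − Cᵢ)/τᵢ with τᵢ = Vᵢ/Q.
τ₁ = 1200/37.0 = 32.432 min; τ₂ = 218/37.0 = 5.8919 min.
Solving the cascade with C₁(0)=C₂(0)=0 gives C₂(t) = C_in[1 − (τ₁ e^(−t/τ₁) − τ₂ e^(−t/τ₂))/(τ₁ − τ₂)].
At t = 82.2: e^(−t/τ₁) = 0.079301, e^(−t/τ₂) = 8.7296e-07.
C₂ = 1.49·[1 − (32.432·0.079301 − 5.8919·8.7296e-07)/(26.541)] = 1.49·0.90309 = 1.3456 mol/L.

1.35 mol/L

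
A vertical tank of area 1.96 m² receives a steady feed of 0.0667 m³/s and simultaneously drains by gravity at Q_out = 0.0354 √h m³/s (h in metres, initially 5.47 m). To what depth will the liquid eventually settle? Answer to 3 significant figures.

3.55 m

A dh/dt = Q_in − 0.0354 √h. Steady state requires inflow = outflow:
Q_in = 0.0354 √h_ss ⇒ √h_ss = 0.0667/0.0354 = 1.8842.
h_ss = 1.8842² = 3.5501 m. (Since h₀ = 5.47 m > h_ss, the level will fall toward this value.)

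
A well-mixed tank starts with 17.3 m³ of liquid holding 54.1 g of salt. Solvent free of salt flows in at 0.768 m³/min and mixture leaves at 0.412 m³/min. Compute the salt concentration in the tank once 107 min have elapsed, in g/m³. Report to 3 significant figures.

Let m(t) be the amount of salt. Volume: V(t) = V₀ + (Q_in − Q_out) t = 17.3 + 0.35600 t; V(107) = 55.392 m³.
Species balance (pure solvent in): dm/dt = −Q_out · m/V(t).
Separate: dm/m = −Q_out dt/V(t) ⇒ ln(m/m₀) = −(Q_out/(Q_in−Q_out)) ln(V/V₀).
m = m₀ (V₀/V)^(Q_out/(Q_in−Q_out)) = 54.1 × (17.3/55.392)^(1.1573) = 14.070 g.
C = m/V = 14.070/55.392 = 0.25401 g/m³.

0.254 g/m³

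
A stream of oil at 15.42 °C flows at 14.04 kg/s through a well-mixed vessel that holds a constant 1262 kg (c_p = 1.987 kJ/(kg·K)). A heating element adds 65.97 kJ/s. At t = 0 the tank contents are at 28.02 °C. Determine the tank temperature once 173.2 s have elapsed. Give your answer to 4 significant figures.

First-law balance (no shaft work): M c_p dT/dt = ṁ c_p (T_in − T) + 65.97.
τ = M/ṁ = 89.8860 s; T_ss = T_in + Q̇/(ṁ c_p) = 15.42 + 65.97/(14.04·1.987) = 17.7847 °C.
Solution: T(t) = T_ss + (T₀ − T_ss) e^(−t/τ).
T(173.2) = 17.7847 + (10.2353)·e^(−173.2/89.8860) = 17.7847 + (10.2353)·0.145601 = 19.2750 °C.

19.27 °C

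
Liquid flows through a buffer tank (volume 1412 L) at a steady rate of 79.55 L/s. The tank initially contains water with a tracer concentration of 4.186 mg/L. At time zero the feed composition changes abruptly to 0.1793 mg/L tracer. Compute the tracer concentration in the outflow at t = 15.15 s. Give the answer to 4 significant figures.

Accumulation = in − out for the solute gives V dC/dt = Q(C_in − C).
So dC/dt = (C_in − C)/τ with τ = V/Q = 1412/79.55 = 17.7498 s.
C approaches C_in exponentially: C(t) = C_in + (C₀ − C_in) e^(−t/τ).
C(15.15) = 0.1793 + (4.186 − 0.1793)·e^(−15.15/17.7498) = 0.1793 + (4.00670)·0.425909 = 1.88579 mg/L.

1.886 mg/L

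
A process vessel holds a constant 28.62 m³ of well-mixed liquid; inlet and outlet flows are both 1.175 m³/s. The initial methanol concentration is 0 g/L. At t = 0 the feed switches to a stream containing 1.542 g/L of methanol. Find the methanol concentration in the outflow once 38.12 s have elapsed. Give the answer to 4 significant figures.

Mass balance on the solute (V constant): V dC/dt = Q(C_in − C).
Time constant τ = V/Q = 28.62/1.175 = 24.3574 s.
This is linear first-order; C(t) = C_in + (C₀ − C_in) e^(−t/τ).
C(38.12) = 1.542 + (0 − 1.542)·e^(−38.12/24.3574) = 1.542 + (-1.54200)·0.209083 = 1.21959 g/L.

1.220 g/L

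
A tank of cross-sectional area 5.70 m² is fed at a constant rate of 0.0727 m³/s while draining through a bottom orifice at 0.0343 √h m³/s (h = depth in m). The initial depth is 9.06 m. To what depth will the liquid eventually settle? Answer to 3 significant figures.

4.49 m

A dh/dt = Q_in − 0.0343 √h. Steady state requires inflow = outflow:
Q_in = 0.0343 √h_ss ⇒ √h_ss = 0.0727/0.0343 = 2.1195.
h_ss = 2.1195² = 4.4924 m. (Since h₀ = 9.06 m > h_ss, the level will fall toward this value.)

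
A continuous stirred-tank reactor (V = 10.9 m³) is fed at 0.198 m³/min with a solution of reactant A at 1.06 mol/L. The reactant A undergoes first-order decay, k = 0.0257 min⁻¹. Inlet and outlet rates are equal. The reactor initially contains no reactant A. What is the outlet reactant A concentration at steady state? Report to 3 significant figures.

0.439 mol/L

V dC/dt = Q(C_in − C) − k V C.
Steady state (dC/dt = 0): C_ss = Q C_in/(Q + kV) = C_in/(1 + kV/Q).
C_ss = 0.198·1.06/(0.198 + 0.0257·10.9) = 0.20988/0.47813 = 0.43896 mol/L.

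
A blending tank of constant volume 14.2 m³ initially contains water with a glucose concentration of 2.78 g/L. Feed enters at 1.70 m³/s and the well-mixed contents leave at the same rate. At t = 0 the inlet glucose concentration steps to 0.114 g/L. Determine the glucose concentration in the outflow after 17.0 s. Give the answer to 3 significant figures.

Unsteady species balance (constant V, well mixed): V dC/dt = Q(C_in − C).
Rewrite as dC/dt + C/τ = C_in/τ, τ = V/Q = 8.3529 s.
Integrating: C(t) = C_in + (C₀ − C_in) e^(−t/τ).
C(17.0) = 0.114 + (2.78 − 0.114)·e^(−17.0/8.3529) = 0.114 + (2.6660)·0.13065 = 0.46232 g/L.

0.462 g/L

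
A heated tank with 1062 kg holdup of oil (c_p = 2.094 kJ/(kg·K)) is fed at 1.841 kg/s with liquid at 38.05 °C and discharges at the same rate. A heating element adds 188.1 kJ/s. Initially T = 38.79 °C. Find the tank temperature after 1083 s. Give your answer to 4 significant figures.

M c_p dT/dt = ṁ c_p (T_in − T) + Q̇.
τ = M/ṁ = 576.860 s; T_ss = T_in + Q̇/(ṁ c_p) = 38.05 + 188.1/(1.841·2.094) = 86.8431 °C.
Integrating: T(t) = T_ss + (T₀ − T_ss) e^(−t/τ).
T(1083) = 86.8431 + (-48.0531)·e^(−1083/576.860) = 86.8431 + (-48.0531)·0.152987 = 79.4916 °C.

79.49 °C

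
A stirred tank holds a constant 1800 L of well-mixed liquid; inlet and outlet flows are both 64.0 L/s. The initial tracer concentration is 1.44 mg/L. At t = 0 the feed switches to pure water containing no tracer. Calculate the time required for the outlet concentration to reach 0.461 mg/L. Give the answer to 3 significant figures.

Species balance: V dC/dt = Q(C_in − C) ⇒ τ = V/Q = 28.125 s.
C(t) = C_in + (C₀ − C_in) e^(−t/τ). Set C = 0.461 and solve for t:
e^(−t/τ) = (C − C_in)/(C₀ − C_in) = (0.461 − 0)/(1.44 − 0) = 0.32014
t = −τ ln(…) = 28.125 × 1.1390 = 32.034 s.

32.0 s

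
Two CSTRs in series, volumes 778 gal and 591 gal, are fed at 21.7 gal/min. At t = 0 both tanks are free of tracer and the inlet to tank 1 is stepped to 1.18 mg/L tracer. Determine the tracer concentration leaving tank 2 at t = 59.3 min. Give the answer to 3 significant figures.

0.664 mg/L

Species balance on tank i: dCᵢ/dt = (Cᵢ₋₁ − Cᵢ)/τᵢ with τᵢ = Vᵢ/Q.
τ₁ = 778/21.7 = 35.853 min; τ₂ = 591/21.7 = 27.235 min.
Solving the cascade with C₁(0)=C₂(0)=0 gives C₂(t) = C_in[1 − (τ₁ e^(−t/τ₁) − τ₂ e^(−t/τ₂))/(τ₁ − τ₂)].
At t = 59.3: e^(−t/τ₁) = 0.19128, e^(−t/τ₂) = 0.11334.
C₂ = 1.18·[1 − (35.853·0.19128 − 27.235·0.11334)/(8.6175)] = 1.18·0.56239 = 0.66362 mg/L.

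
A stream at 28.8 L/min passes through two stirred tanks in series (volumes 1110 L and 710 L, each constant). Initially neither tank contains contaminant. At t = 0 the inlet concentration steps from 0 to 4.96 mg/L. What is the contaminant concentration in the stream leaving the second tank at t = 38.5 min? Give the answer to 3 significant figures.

1.74 mg/L

Time constants: τᵢ = Vᵢ/Q for each well-mixed tank.
τ₁ = 1110/28.8 = 38.542 min; τ₂ = 710/28.8 = 24.653 min.
Tank 1: C₁ = C_in(1 − e^(−t/τ₁)). Tank 2 (τ₁ ≠ τ₂): C₂ = C_in[1 − (τ₁ e^(−t/τ₁) − τ₂ e^(−t/τ₂))/(τ₁ − τ₂)].
At t = 38.5: e^(−t/τ₁) = 0.36828, e^(−t/τ₂) = 0.20978.
C₂ = 4.96·[1 − (38.542·0.36828 − 24.653·0.20978)/(13.889)] = 4.96·0.35039 = 1.7379 mg/L.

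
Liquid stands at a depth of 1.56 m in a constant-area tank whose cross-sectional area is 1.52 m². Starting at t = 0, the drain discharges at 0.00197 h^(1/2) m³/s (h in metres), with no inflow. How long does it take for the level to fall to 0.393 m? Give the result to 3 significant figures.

With no inflow, A dh/dt = −0.00197 √h.
This is separable: 2 d(√h)/dt = −0.00197/A, so √h = √h₀ − (0.00197/(2A)) t.
t = 2A(√h₀ − √h)/0.00197 = 2·1.52·(√1.56 − √0.393)/0.00197
  = 3.0400 × (1.2490 − 0.62690) / 0.00197 = 960.00 s.

960 s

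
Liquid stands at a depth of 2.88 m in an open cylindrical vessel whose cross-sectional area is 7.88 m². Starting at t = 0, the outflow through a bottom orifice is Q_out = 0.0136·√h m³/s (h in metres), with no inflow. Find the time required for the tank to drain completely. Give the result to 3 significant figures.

1970 s

With no inflow, A dh/dt = −0.0136 √h.
Separate and integrate: 2(√h − √h₀) = −(0.0136/A) t.
Tank is empty when √h = 0: t_empty = 2A√h₀/0.0136.
t_empty = 2·7.88·√2.88/0.0136 = 15.760·1.6971/0.0136 = 1966.6 s.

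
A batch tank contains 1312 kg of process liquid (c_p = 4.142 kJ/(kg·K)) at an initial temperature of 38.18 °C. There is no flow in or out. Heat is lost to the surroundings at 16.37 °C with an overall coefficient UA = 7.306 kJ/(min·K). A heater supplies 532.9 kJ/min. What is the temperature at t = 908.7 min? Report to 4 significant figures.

First-law balance (no shaft work): M c_p dT/dt = −UA(T − T_amb) + Q̇.
dT/dt = (T_ss − T)/τ with T_ss = T_amb + Q̇/UA = 16.37 + 532.9/7.306 = 89.3100 °C, τ = M c_p/UA = 1312·4.142/7.306 = 743.814 min.
Integrating: T(t) = T_ss + (T₀ − T_ss) e^(−t/τ).
T(908.7) = 89.3100 + (-51.1300)·0.294736 = 74.2402 °C.

74.24 °C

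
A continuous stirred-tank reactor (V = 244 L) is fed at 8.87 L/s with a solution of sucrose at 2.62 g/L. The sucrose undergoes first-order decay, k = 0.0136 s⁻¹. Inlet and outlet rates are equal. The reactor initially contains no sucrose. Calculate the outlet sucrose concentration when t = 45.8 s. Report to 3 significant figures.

1.71 g/L

V dC/dt = Q(C_in − C) − k V C.
This is linear with rate a = Q/V + k = 0.049952 s⁻¹.
C_ss = Q C_in/(Q + kV) = 1.9067 g/L; C(t) = C_ss + (C₀ − C_ss) e^(−a t).
C(45.8) = 1.9067 + (-1.9067)·e^(−0.049952·45.8) = 1.9067 + (-1.9067)·0.10149 = 1.7132 g/L.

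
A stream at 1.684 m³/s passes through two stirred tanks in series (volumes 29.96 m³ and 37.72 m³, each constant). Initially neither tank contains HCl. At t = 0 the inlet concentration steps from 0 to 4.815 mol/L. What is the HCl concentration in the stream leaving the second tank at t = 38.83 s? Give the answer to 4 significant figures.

2.776 mol/L

Each tank obeys Vᵢ dCᵢ/dt = Q(Cᵢ₋₁ − Cᵢ), so τᵢ = Vᵢ/Q.
τ₁ = 29.96/1.684 = 17.7910 s; τ₂ = 37.72/1.684 = 22.3990 s.
Solving the cascade with C₁(0)=C₂(0)=0 gives C₂(t) = C_in[1 − (τ₁ e^(−t/τ₁) − τ₂ e^(−t/τ₂))/(τ₁ − τ₂)].
At t = 38.83: e^(−t/τ₁) = 0.112752, e^(−t/τ₂) = 0.176655.
C₂ = 4.815·[1 − (17.7910·0.112752 − 22.3990·0.176655)/(-4.60808)] = 4.815·0.576625 = 2.77645 mol/L.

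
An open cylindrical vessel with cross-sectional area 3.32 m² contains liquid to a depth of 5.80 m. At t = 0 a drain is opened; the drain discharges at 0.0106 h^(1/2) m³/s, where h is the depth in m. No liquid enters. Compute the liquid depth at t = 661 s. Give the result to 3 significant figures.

1.83 m

A dh/dt = −Q_out = −0.0106 √h.
∫ h^(−1/2) dh = −(0.0106/A) ∫ dt, giving 2√h = 2√h₀ − (0.0106/A) t.
√h = √5.80 − 0.0106·661/(2·3.32) = 2.4083 − 1.0552 = 1.3531.
h = 1.3531² = 1.8309 m.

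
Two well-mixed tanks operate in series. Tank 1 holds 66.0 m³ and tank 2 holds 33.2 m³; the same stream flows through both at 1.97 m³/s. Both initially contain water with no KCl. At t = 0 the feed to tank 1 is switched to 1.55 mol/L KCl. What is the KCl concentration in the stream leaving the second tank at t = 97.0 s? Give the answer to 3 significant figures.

1.38 mol/L

Each tank obeys Vᵢ dCᵢ/dt = Q(Cᵢ₋₁ − Cᵢ), so τᵢ = Vᵢ/Q.
τ₁ = 66.0/1.97 = 33.503 s; τ₂ = 33.2/1.97 = 16.853 s.
Solving the cascade with C₁(0)=C₂(0)=0 gives C₂(t) = C_in[1 − (τ₁ e^(−t/τ₁) − τ₂ e^(−t/τ₂))/(τ₁ − τ₂)].
At t = 97.0: e^(−t/τ₁) = 0.055282, e^(−t/τ₂) = 0.0031646.
C₂ = 1.55·[1 − (33.503·0.055282 − 16.853·0.0031646)/(16.650)] = 1.55·0.89196 = 1.3825 mol/L.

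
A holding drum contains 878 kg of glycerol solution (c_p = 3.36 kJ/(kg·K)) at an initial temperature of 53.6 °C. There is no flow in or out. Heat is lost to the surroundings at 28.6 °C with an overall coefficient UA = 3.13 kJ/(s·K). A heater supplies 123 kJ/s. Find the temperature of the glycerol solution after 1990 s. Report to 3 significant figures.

66.2 °C

M c_p dT/dt = −UA(T − T_amb) + Q̇.
dT/dt = (T_ss − T)/τ with T_ss = T_amb + Q̇/UA = 28.6 + 123/3.13 = 67.897 °C, τ = M c_p/UA = 878·3.36/3.13 = 942.52 s.
This is linear first-order; T(t) = T_ss + (T₀ − T_ss) e^(−t/τ).
T(1990) = 67.897 + (-14.297)·0.12107 = 66.166 °C.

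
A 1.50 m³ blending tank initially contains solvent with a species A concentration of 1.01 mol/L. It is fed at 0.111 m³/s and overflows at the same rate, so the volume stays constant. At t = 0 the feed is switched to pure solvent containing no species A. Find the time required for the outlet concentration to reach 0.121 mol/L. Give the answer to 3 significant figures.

28.7 s

Species balance: V dC/dt = Q(C_in − C) ⇒ τ = V/Q = 13.514 s.
C(t) = C_in + (C₀ − C_in) e^(−t/τ). Set C = 0.121 and solve for t:
e^(−t/τ) = (C − C_in)/(C₀ − C_in) = (0.121 − 0)/(1.01 − 0) = 0.11980
t = −τ ln(…) = 13.514 × 2.1219 = 28.675 s.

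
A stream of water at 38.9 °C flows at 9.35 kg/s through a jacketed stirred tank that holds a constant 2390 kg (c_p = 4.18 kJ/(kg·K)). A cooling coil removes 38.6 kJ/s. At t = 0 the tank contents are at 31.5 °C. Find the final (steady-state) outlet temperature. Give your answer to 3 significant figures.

Energy balance: M c_p dT/dt = ṁ c_p (T_in − T) − 38.6.
At steady state dT/dt = 0 ⇒ T_ss = T_in − Q̇/(ṁ c_p) = 38.9 − 38.6/(9.35·4.18) = 37.912 °C.

37.9 °C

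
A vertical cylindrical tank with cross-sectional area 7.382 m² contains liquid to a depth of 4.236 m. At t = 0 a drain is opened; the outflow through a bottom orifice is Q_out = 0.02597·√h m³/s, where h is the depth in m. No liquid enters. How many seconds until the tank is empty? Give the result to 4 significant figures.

Accumulation of liquid (constant cross-section A): A dh/dt = −0.02597 √h.
This is separable: 2 d(√h)/dt = −0.02597/A, so √h = √h₀ − (0.02597/(2A)) t.
Tank is empty when √h = 0: t_empty = 2A√h₀/0.02597.
t_empty = 2·7.382·√4.236/0.02597 = 14.7640·2.05815/0.02597 = 1170.07 s.

1170 s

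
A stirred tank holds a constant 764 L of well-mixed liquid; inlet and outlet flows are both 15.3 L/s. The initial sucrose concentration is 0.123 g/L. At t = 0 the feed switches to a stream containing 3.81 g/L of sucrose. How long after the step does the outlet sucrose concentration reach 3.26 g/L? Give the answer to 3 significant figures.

Species balance: V dC/dt = Q(C_in − C) ⇒ τ = V/Q = 49.935 s.
C(t) = C_in + (C₀ − C_in) e^(−t/τ). Set C = 3.26 and solve for t:
e^(−t/τ) = (C − C_in)/(C₀ − C_in) = (3.26 − 3.81)/(0.123 − 3.81) = 0.14917
t = −τ ln(…) = 49.935 × 1.9027 = 95.008 s.

95.0 s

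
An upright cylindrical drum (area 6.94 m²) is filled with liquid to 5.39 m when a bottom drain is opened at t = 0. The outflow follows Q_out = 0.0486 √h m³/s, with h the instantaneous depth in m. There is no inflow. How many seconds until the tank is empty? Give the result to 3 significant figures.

663 s

Accumulation of liquid (constant cross-section A): A dh/dt = −0.0486 √h.
Separate and integrate: 2(√h − √h₀) = −(0.0486/A) t.
Tank is empty when √h = 0: t_empty = 2A√h₀/0.0486.
t_empty = 2·6.94·√5.39/0.0486 = 13.880·2.3216/0.0486 = 663.05 s.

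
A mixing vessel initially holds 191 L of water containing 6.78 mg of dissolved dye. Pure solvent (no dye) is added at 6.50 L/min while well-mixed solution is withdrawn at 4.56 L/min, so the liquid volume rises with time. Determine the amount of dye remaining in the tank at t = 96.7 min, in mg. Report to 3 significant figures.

1.36 mg

Let m(t) be the amount of dye. Volume: V(t) = V₀ + (Q_in − Q_out) t = 191 + 1.9400 t; V(96.7) = 378.60 L.
Species balance (pure solvent in): dm/dt = −Q_out · m/V(t).
dm/m = −Q_out dt/(V₀ + 1.9400 t); integrating gives ln(m/m₀) = −(Q_out/(Q_in−Q_out)) ln(V/V₀).
m = m₀ (V₀/V)^(Q_out/(Q_in−Q_out)) = 6.78 × (191/378.60)^(2.3505) = 1.3576 mg.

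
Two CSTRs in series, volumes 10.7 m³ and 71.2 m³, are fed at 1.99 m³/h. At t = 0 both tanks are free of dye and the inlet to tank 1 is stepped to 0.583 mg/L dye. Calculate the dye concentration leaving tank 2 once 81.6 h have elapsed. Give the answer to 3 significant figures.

0.513 mg/L

Time constants: τᵢ = Vᵢ/Q for each well-mixed tank.
τ₁ = 10.7/1.99 = 5.3769 h; τ₂ = 71.2/1.99 = 35.779 h.
Solving the cascade with C₁(0)=C₂(0)=0 gives C₂(t) = C_in[1 − (τ₁ e^(−t/τ₁) − τ₂ e^(−t/τ₂))/(τ₁ − τ₂)].
At t = 81.6: e^(−t/τ₁) = 2.5652e-07, e^(−t/τ₂) = 0.10222.
C₂ = 0.583·[1 − (5.3769·2.5652e-07 − 35.779·0.10222)/(-30.402)] = 0.583·0.87971 = 0.51287 mg/L.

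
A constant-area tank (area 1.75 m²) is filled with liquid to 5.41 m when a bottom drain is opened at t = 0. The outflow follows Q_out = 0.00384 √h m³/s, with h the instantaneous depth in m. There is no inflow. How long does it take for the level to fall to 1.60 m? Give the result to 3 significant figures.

With no inflow, A dh/dt = −0.00384 √h.
∫ h^(−1/2) dh = −(0.00384/A) ∫ dt, giving 2√h = 2√h₀ − (0.00384/A) t.
t = 2A(√h₀ − √h)/0.00384 = 2·1.75·(√5.41 − √1.60)/0.00384
  = 3.5000 × (2.3259 − 1.2649) / 0.00384 = 967.08 s.

967 s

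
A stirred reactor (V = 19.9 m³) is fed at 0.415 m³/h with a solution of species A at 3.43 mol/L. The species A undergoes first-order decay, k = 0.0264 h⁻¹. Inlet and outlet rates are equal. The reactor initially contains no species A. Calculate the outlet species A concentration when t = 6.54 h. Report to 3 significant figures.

0.402 mol/L

Accumulation = in − out − consumed: V dC/dt = Q C_in − Q C − k V C.
dC/dt = (Q/V) C_in − (Q/V + k) C; effective rate a = Q/V + k = 0.020854 + 0.0264 = 0.047254 h⁻¹.
C_ss = Q C_in/(Q + kV) = 1.5137 mol/L; C(t) = C_ss + (C₀ − C_ss) e^(−a t).
C(6.54) = 1.5137 + (-1.5137)·e^(−0.047254·6.54) = 1.5137 + (-1.5137)·0.73415 = 0.40243 mol/L.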